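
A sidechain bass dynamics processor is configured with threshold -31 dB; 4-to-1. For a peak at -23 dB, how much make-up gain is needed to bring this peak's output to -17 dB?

12 dB

Overshoot 8 dB → 8/4 = 2 dB after compression, so the compressed level is -31 + 2 = -29 dB.
Make-up = target − compressed = -17 − (-29) = 12 dB.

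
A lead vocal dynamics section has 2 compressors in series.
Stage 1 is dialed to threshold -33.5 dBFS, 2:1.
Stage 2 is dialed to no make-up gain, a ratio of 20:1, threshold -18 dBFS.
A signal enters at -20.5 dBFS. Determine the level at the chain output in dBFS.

Stage 1: -20.5 dBFS is 13 dB over -33.5 dBFS; at 2:1 that becomes 6.5 dB over, giving -27 dBFS.
Stage 2: below threshold (-27 ≤ -18); passes unchanged; output -27 dBFS.

-27 dBFS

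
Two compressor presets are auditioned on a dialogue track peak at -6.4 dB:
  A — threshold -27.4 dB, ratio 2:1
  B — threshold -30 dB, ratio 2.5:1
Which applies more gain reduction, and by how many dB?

B, by 3.66 dB

A: overshoot 21 dB → output overshoot 10.5 dB → GR 10.5 dB.
B: overshoot 23.6 dB → output overshoot 9.44 dB → GR 14.16 dB.
B reduces 3.66 dB more.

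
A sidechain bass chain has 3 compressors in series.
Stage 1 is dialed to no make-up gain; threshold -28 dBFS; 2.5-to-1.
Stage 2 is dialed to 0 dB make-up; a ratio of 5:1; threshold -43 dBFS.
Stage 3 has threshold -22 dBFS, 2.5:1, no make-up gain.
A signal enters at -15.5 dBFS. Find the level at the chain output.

Stage 1: 12.5 dB above -28 dBFS, reduced 2.5:1 to 5 dB above → -23 dBFS.
Stage 2: overshoot 20 dB → 20/5 = 4 dB → -39 dBFS.
Stage 3: -39 dBFS is at or below the -22 dBFS threshold — no compression; output -39 dBFS.

-39 dBFS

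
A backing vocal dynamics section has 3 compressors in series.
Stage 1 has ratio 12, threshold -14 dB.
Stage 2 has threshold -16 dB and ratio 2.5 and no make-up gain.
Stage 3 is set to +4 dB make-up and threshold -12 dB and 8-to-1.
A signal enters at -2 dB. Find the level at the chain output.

-10.8 dB

Stage 1: overshoot 12 dB → 12/12 = 1 dB → -13 dB.
Stage 2: 3 dB above -16 dB, reduced 2.5:1 to 1.2 dB above → -14.8 dB.
Stage 3: -14.8 dB ≤ -12 dB, so stage 3 doesn't engage; make-up brings it to -10.8 dB.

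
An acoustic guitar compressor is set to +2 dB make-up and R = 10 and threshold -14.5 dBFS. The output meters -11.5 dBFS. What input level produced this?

-4.5 dBFS

Remove make-up: -11.5 − 2 = -13.5 dBFS.
That's 1 dB above the -14.5 dBFS threshold.
Undo the ratio: input overshoot = 1 × 10 = 10 dB, giving input = -4.5 dBFS.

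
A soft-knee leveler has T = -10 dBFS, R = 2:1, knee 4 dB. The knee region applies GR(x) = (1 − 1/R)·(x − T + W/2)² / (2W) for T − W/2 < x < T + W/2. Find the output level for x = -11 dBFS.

-11.0625 dBFS

x − T + W/2 = -11 − (-10) + 2 = 1.
GR = (1 − 1/2) × 1² / 8 = 0.5 × 1 / 8 = 0.0625 dB.
Output = -11 − 0.0625 = -11.0625 dBFS.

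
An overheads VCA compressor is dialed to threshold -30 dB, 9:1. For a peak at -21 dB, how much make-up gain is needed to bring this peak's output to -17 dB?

12 dB

Without make-up, output = threshold + overshoot/9 = -30 + 1 = -29 dB.
Gap to target: 12 dB.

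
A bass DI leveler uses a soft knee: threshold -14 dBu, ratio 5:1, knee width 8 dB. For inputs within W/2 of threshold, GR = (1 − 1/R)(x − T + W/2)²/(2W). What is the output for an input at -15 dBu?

x − T + W/2 = -15 − (-14) + 4 = 3.
GR = (1 − 1/5) × 3² / 16 = 0.8 × 9 / 16 = 0.45 dB.
Output = -15 − 0.45 = -15.45 dBu.

-15.45 dBu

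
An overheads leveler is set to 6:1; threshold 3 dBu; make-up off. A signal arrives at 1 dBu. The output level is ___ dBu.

1 dBu is 2 dB below the 3 dBu threshold, so no gain reduction is applied.
Output = input = 1 dBu.

1 dBu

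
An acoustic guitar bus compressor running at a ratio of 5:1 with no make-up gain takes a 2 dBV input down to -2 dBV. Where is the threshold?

-3 dBV

Gain reduction = 2 − (-2) = 4 dB; output overshoot = GR / (R − 1) = 4 / 4 = 1 dB.
Threshold = output − output overshoot = -2 − 1 = -3 dBV.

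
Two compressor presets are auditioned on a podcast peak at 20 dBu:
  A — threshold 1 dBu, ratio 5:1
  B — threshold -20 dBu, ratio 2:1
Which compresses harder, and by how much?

A: overshoot 19 dB → output overshoot 3.8 dB → GR 15.2 dB.
B: overshoot 40 dB → output overshoot 20 dB → GR 20 dB.
Difference: 4.8 dB in favour of B.

B, by 4.8 dB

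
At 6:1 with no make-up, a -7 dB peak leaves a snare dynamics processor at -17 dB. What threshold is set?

Input is 12 dB above T (since output overshoot × R = input overshoot: (-17 − T)·6 = -7 − T gives T = -19 dB).
Check: -19 + (-7 − (-19))/6 = -19 + 2 = -17 dB. ✓

-19 dB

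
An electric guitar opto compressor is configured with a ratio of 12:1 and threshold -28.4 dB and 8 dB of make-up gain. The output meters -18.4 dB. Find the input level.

Stripping the +8 dB make-up gives -26.4 dB at the gain stage.
The compressed level sits -26.4 − (-28.4) = 2 dB over threshold.
Input overshoot = R × output overshoot = 24 dB → input = -28.4 + 24 = -4.4 dB.

-4.4 dB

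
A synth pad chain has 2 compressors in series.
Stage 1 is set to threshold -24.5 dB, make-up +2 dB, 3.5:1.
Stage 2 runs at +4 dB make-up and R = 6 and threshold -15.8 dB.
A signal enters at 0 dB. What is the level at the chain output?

Stage 1: 0 dB is 24.5 dB over -24.5 dB; at 3.5:1 that becomes 7 dB over, giving -17.5 dB; +2 dB make-up → -15.5 dB.
Stage 2: overshoot 0.3 dB → 0.3/6 = 0.05 dB → -15.75 dB; +4 dB make-up → -11.75 dB.

-11.75 dB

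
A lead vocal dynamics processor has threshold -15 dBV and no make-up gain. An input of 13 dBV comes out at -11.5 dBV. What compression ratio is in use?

Input overshoot = 13 − (-15) = 28 dB; output overshoot = -11.5 − (-15) = 3.5 dB.
Ratio = 28 / 3.5 = 8.

8:1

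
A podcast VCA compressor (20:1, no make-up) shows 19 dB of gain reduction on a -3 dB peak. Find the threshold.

Input is 20 dB above T (since output overshoot × R = input overshoot: (-22 − T)·20 = -3 − T gives T = -23 dB).
Check: -23 + (-3 − (-23))/20 = -23 + 1 = -22 dB. ✓

-23 dB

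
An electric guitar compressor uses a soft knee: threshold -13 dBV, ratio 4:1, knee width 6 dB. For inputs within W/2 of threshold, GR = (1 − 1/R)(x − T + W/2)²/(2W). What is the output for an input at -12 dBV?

-13 dBV

x − T + W/2 = -12 − (-13) + 3 = 4.
GR = (1 − 1/4) × 4² / 12 = 0.75 × 16 / 12 = 1 dB.
Output = -12 − 1 = -13 dBV.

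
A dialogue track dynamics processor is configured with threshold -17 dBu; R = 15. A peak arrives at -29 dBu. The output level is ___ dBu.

-29 dBu is 12 dB below the -17 dBu threshold, so no gain reduction is applied.
Output = input = -29 dBu.

-29 dBu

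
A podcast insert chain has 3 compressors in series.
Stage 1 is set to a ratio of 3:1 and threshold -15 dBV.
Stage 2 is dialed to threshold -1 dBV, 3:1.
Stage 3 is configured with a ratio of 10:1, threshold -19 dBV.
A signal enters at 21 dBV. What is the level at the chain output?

-17.4 dBV

Stage 1: overshoot 36 dB → 36/3 = 12 dB → -3 dBV.
Stage 2: below threshold (-3 ≤ -1); passes unchanged; output -3 dBV.
Stage 3: overshoot 16 dB → 16/10 = 1.6 dB → -17.4 dBV.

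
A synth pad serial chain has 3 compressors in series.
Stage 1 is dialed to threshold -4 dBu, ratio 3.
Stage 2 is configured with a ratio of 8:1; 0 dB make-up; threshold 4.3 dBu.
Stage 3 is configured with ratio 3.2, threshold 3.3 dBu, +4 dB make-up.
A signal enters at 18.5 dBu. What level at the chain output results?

7.3625 dBu

Stage 1: overshoot 22.5 dB → 22.5/3 = 7.5 dB → 3.5 dBu.
Stage 2: below threshold (3.5 ≤ 4.3); passes unchanged; output 3.5 dBu.
Stage 3: overshoot 0.2 dB → 0.2/3.2 = 0.0625 dB → 3.3625 dBu; +4 dB make-up → 7.3625 dBu.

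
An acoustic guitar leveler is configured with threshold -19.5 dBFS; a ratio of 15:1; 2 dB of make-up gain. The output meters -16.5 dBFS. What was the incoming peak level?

Stripping the +2 dB make-up gives -18.5 dBFS at the gain stage.
The compressed level sits -18.5 − (-19.5) = 1 dB over threshold.
Undo the ratio: input overshoot = 1 × 15 = 15 dB, giving input = -4.5 dBFS.

-4.5 dBFS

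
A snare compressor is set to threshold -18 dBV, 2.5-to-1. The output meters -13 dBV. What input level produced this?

That's 5 dB above the -18 dBV threshold.
Undo the ratio: input overshoot = 5 × 2.5 = 12.5 dB, giving input = -5.5 dBV.

-5.5 dBV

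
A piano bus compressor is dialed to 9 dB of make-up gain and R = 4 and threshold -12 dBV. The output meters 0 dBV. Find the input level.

Stripping the +9 dB make-up gives -9 dBV at the gain stage.
The compressed level sits -9 − (-12) = 3 dB over threshold.
Input overshoot = R × output overshoot = 12 dB → input = -12 + 12 = 0 dBV.

0 dBV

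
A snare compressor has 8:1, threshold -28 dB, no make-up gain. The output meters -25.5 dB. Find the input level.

-8 dB

The compressed level sits -25.5 − (-28) = 2.5 dB over threshold.
Input overshoot = R × output overshoot = 20 dB → input = -28 + 20 = -8 dB.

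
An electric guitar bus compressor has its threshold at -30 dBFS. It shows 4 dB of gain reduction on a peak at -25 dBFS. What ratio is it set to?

5:1

Input overshoot = -25 − (-30) = 5 dB.
Output overshoot = 5 − 4 = 1 dB.
Ratio = input overshoot / output overshoot = 5 / 1 = 5.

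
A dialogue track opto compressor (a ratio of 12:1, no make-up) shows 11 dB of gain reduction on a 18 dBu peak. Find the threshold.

Let T be the threshold. Output overshoot = (input overshoot)/R, so 7 − T = (18 − T)/12.
12·(7 − T) = 18 − T → 11·T = 84 − 18 = 66.
T = 66/11 = 6 dBu.

6 dBu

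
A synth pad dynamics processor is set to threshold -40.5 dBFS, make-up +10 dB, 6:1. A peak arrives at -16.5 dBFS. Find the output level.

-26.5 dBFS

Overshoot: -16.5 − (-40.5) = 24 dB.
At 6:1 the overshoot is divided by 6, leaving 4 dB above threshold.
So the level is -40.5 + 4 = -36.5 dBFS; make-up adds 10 dB, giving -26.5 dBFS.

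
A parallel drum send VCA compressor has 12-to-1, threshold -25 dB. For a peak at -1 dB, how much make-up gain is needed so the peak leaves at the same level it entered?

22 dB

Without make-up, output = threshold + overshoot/12 = -25 + 2 = -23 dB.
Gap to target: 22 dB.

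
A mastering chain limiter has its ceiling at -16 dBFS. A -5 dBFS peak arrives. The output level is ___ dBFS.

-16 dBFS

At ∞:1, everything above -16 dBFS is held at the ceiling.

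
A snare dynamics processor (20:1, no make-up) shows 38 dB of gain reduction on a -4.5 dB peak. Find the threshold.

Gain reduction = -4.5 − (-42.5) = 38 dB; output overshoot = GR / (R − 1) = 38 / 19 = 2 dB.
Threshold = output − output overshoot = -42.5 − 2 = -44.5 dB.

-44.5 dB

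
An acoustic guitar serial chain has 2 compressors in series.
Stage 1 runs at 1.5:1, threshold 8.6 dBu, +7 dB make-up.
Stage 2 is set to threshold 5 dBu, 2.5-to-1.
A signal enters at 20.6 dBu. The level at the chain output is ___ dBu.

Stage 1: 20.6 dBu is 12 dB over 8.6 dBu; at 1.5:1 that becomes 8 dB over, giving 16.6 dBu; +7 dB make-up → 23.6 dBu.
Stage 2: 18.6 dB above 5 dBu, reduced 2.5:1 to 7.44 dB above → 12.44 dBu.

12.44 dBu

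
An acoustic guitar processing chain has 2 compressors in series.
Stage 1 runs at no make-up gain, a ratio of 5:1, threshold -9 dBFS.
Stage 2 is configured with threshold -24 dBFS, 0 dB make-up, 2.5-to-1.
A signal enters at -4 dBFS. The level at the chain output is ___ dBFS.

Stage 1: 5 dB above -9 dBFS, reduced 5:1 to 1 dB above → -8 dBFS.
Stage 2: overshoot 16 dB → 16/2.5 = 6.4 dB → -17.6 dBFS.

-17.6 dBFS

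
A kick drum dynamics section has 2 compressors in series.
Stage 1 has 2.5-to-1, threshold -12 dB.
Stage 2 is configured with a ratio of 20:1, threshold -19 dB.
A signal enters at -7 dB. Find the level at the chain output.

-18.55 dB

Stage 1: overshoot 5 dB → 5/2.5 = 2 dB → -10 dB.
Stage 2: -10 dB is 9 dB over -19 dB; at 20:1 that becomes 0.45 dB over, giving -18.55 dB.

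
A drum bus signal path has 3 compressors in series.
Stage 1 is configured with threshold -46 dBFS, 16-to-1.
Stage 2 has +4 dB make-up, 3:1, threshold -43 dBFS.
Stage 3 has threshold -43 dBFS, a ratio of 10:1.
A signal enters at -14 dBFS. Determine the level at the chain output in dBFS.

-42.7 dBFS

Stage 1: -14 dBFS is 32 dB over -46 dBFS; at 16:1 that becomes 2 dB over, giving -44 dBFS.
Stage 2: -44 dBFS ≤ -43 dBFS, so stage 2 doesn't engage; make-up brings it to -40 dBFS.
Stage 3: overshoot 3 dB → 3/10 = 0.3 dB → -42.7 dBFS.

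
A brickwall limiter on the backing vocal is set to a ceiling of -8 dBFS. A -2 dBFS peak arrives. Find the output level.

The limiter clamps the peak to its -8 dBFS ceiling.

-8 dBFS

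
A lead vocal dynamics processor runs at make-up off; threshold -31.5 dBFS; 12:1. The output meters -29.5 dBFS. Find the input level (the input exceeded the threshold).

-7.5 dBFS

Post-compression overshoot = -29.5 − (-31.5) = 2 dB.
Before 12:1 compression the overshoot was 2 × 12 = 24 dB, so input = -31.5 + 24 = -7.5 dBFS.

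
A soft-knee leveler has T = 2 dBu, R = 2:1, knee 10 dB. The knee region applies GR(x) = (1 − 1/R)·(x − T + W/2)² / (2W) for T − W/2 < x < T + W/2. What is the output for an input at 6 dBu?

3.975 dBu

x − T + W/2 = 6 − 2 + 5 = 9.
GR = (1 − 1/2) × 9² / 20 = 0.5 × 81 / 20 = 2.025 dB.
Output = 6 − 2.025 = 3.975 dBu.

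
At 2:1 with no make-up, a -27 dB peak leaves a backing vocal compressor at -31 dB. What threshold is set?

-35 dB

Gain reduction = -27 − (-31) = 4 dB; output overshoot = GR / (R − 1) = 4 / 1 = 4 dB.
Threshold = output − output overshoot = -31 − 4 = -35 dB.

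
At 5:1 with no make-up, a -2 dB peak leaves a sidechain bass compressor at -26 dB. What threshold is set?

-32 dB

Gain reduction = -2 − (-26) = 24 dB; output overshoot = GR / (R − 1) = 24 / 4 = 6 dB.
Threshold = output − output overshoot = -26 − 6 = -32 dB.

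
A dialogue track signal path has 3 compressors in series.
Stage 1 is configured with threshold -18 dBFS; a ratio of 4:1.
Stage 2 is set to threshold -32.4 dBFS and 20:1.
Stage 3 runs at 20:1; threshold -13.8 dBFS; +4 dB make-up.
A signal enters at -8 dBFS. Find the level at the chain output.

-27.555 dBFS

Stage 1: -8 dBFS is 10 dB over -18 dBFS; at 4:1 that becomes 2.5 dB over, giving -15.5 dBFS.
Stage 2: -15.5 dBFS is 16.9 dB over -32.4 dBFS; at 20:1 that becomes 0.845 dB over, giving -31.555 dBFS.
Stage 3: -31.555 dBFS ≤ -13.8 dBFS, so stage 3 doesn't engage; make-up brings it to -27.555 dBFS.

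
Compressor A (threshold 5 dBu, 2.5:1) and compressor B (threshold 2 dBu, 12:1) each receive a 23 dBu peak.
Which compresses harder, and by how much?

A: GR = 18 − 18/2.5 = 10.8 dB.
B: GR = 21 − 21/12 = 19.25 dB.
B applies 8.45 dB more gain reduction.

B, by 8.45 dB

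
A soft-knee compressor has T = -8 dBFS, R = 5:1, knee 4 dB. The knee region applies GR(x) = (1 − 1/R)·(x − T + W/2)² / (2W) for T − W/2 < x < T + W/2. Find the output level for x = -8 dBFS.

-8.4 dBFS

x − T + W/2 = -8 − (-8) + 2 = 2.
GR = (1 − 1/5) × 2² / 8 = 0.8 × 4 / 8 = 0.4 dB.
Output = -8 − 0.4 = -8.4 dBFS.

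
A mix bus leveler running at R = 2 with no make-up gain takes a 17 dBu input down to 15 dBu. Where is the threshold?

Gain reduction = 17 − 15 = 2 dB; output overshoot = GR / (R − 1) = 2 / 1 = 2 dB.
Threshold = output − output overshoot = 15 − 2 = 13 dBu.

13 dBu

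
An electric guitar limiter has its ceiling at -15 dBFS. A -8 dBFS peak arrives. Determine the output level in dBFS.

-15 dBFS

At ∞:1, everything above -15 dBFS is held at the ceiling.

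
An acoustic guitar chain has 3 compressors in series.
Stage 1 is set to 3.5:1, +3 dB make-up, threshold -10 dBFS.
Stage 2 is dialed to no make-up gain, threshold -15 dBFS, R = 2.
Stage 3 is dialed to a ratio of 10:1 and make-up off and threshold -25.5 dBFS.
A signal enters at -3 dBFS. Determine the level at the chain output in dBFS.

Stage 1: 7 dB above -10 dBFS, reduced 3.5:1 to 2 dB above → -8 dBFS; +3 dB make-up → -5 dBFS.
Stage 2: -5 dBFS is 10 dB over -15 dBFS; at 2:1 that becomes 5 dB over, giving -10 dBFS.
Stage 3: overshoot 15.5 dB → 15.5/10 = 1.55 dB → -23.95 dBFS.

-23.95 dBFS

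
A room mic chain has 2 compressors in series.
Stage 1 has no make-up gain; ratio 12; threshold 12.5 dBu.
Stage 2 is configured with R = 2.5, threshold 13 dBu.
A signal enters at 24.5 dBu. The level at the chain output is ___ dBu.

Stage 1: 12 dB above 12.5 dBu, reduced 12:1 to 1 dB above → 13.5 dBu.
Stage 2: 0.5 dB above 13 dBu, reduced 2.5:1 to 0.2 dB above → 13.2 dBu.

13.2 dBu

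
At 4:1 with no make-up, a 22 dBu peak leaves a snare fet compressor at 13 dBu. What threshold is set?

Gain reduction = 22 − 13 = 9 dB; output overshoot = GR / (R − 1) = 9 / 3 = 3 dB.
Threshold = output − output overshoot = 13 − 3 = 10 dBu.

10 dBu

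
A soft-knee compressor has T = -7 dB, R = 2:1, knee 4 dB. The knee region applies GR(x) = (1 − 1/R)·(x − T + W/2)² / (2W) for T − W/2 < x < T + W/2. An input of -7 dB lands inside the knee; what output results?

-7.25 dB

x − T + W/2 = -7 − (-7) + 2 = 2.
GR = (1 − 1/2) × 2² / 8 = 0.5 × 4 / 8 = 0.25 dB.
Output = -7 − 0.25 = -7.25 dB.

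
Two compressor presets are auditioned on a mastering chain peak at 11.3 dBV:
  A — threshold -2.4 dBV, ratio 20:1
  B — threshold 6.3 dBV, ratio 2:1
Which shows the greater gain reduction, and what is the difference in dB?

A: GR = 13.7 − 13.7/20 = 13.015 dB.
B: GR = 5 − 5/2 = 2.5 dB.
Difference: 10.515 dB in favour of A.

A, by 10.515 dB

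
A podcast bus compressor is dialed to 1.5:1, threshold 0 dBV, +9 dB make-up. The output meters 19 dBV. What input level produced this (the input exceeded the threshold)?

15 dBV

Stripping the +9 dB make-up gives 10 dBV at the gain stage.
Post-compression overshoot = 10 − 0 = 10 dB.
Undo the ratio: input overshoot = 10 × 1.5 = 15 dB, giving input = 15 dBV.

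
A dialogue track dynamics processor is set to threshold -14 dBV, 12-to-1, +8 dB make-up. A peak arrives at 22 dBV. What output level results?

22 dBV sits 36 dB over threshold.
At 12:1 the overshoot is divided by 12, leaving 3 dB above threshold.
So the level is -14 + 3 = -11 dBV; make-up adds 8 dB, giving -3 dBV.

-3 dBV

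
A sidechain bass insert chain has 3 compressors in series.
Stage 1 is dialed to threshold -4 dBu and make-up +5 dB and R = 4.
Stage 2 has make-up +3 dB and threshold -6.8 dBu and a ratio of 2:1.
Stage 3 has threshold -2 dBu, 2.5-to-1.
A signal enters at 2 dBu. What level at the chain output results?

-0.86 dBu

Stage 1: overshoot 6 dB → 6/4 = 1.5 dB → -2.5 dBu; +5 dB make-up → 2.5 dBu.
Stage 2: 2.5 dBu is 9.3 dB over -6.8 dBu; at 2:1 that becomes 4.65 dB over, giving -2.15 dBu; +3 dB make-up → 0.85 dBu.
Stage 3: 0.85 dBu is 2.85 dB over -2 dBu; at 2.5:1 that becomes 1.14 dB over, giving -0.86 dBu.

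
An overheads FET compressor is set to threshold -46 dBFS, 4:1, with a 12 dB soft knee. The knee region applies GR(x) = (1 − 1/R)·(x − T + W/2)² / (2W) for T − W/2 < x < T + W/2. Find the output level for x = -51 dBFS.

x − T + W/2 = -51 − (-46) + 6 = 1.
GR = (1 − 1/4) × 1² / 24 = 0.75 × 1 / 24 = 0.03125 dB.
Output = -51 − 0.03125 = -51.03125 dBFS.

-51.03125 dBFS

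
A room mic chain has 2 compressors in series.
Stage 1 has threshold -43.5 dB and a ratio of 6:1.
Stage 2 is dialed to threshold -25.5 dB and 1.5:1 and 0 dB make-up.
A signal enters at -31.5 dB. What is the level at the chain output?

-41.5 dB

Stage 1: overshoot 12 dB → 12/6 = 2 dB → -41.5 dB.
Stage 2: -41.5 dB ≤ -25.5 dB, so stage 2 doesn't engage; output -41.5 dB.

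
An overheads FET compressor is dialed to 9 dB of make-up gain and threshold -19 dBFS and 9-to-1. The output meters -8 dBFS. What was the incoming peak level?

-1 dBFS

Stripping the +9 dB make-up gives -17 dBFS at the gain stage.
That's 2 dB above the -19 dBFS threshold.
Input overshoot = R × output overshoot = 18 dB → input = -19 + 18 = -1 dBFS.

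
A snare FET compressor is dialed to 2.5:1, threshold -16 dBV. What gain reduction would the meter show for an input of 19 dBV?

21 dB

19 dBV exceeds the threshold by 35 dB.
After 2.5:1 compression the overshoot becomes 35/2.5 = 14 dB.
Gain reduction = 35 − 14 = 21 dB.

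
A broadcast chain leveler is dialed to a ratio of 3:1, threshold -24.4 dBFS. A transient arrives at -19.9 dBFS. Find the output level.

-22.9 dBFS

Overshoot: -19.9 − (-24.4) = 4.5 dB.
3:1 compression reduces that to 4.5/3 = 1.5 dB over.
That puts the output at -22.9 dBFS.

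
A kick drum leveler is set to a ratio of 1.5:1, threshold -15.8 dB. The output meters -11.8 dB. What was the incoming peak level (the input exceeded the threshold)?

-9.8 dB

The compressed level sits -11.8 − (-15.8) = 4 dB over threshold.
Undo the ratio: input overshoot = 4 × 1.5 = 6 dB, giving input = -9.8 dB.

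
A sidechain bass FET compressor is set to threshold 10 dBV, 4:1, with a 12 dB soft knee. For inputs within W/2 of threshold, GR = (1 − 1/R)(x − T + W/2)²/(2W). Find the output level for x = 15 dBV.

11.21875 dBV

x − T + W/2 = 15 − 10 + 6 = 11.
GR = (1 − 1/4) × 11² / 24 = 0.75 × 121 / 24 = 3.78125 dB.
Output = 15 − 3.78125 = 11.21875 dBV.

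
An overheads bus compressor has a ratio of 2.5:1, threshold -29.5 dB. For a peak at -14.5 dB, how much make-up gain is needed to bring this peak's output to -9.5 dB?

Without make-up, output = threshold + overshoot/2.5 = -29.5 + 6 = -23.5 dB.
Gap to target: 14 dB.

14 dB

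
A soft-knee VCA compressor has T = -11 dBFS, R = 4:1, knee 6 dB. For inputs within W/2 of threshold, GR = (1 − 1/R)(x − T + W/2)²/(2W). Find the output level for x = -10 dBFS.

x − T + W/2 = -10 − (-11) + 3 = 4.
GR = (1 − 1/4) × 4² / 12 = 0.75 × 16 / 12 = 1 dB.
Output = -10 − 1 = -11 dBFS.

-11 dBFS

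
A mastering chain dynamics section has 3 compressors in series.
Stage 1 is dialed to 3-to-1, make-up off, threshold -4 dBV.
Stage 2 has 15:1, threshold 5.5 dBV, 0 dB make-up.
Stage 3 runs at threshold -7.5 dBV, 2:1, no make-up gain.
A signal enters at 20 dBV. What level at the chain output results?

Stage 1: 24 dB above -4 dBV, reduced 3:1 to 8 dB above → 4 dBV.
Stage 2: 4 dBV ≤ 5.5 dBV, so stage 2 doesn't engage; output 4 dBV.
Stage 3: 4 dBV is 11.5 dB over -7.5 dBV; at 2:1 that becomes 5.75 dB over, giving -1.75 dBV.

-1.75 dBV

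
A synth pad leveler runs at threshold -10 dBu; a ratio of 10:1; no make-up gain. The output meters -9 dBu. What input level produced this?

The compressed level sits -9 − (-10) = 1 dB over threshold.
Before 10:1 compression the overshoot was 1 × 10 = 10 dB, so input = -10 + 10 = 0 dBu.

0 dBu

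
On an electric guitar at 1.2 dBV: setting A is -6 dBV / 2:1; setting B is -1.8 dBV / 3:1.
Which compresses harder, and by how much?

A, by 1.6 dB

A: GR = 7.2 − 7.2/2 = 3.6 dB.
B: GR = 3 − 3/3 = 2 dB.
A applies 1.6 dB more gain reduction.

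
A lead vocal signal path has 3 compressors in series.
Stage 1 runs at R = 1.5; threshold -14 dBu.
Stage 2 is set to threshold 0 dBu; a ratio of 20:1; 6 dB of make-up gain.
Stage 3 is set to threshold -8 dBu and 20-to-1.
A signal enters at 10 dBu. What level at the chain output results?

Stage 1: 24 dB above -14 dBu, reduced 1.5:1 to 16 dB above → 2 dBu.
Stage 2: overshoot 2 dB → 2/20 = 0.1 dB → 0.1 dBu; +6 dB make-up → 6.1 dBu.
Stage 3: 14.1 dB above -8 dBu, reduced 20:1 to 0.705 dB above → -7.295 dBu.

-7.295 dBu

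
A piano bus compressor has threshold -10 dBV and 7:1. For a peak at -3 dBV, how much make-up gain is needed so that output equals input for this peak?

6 dB

Without make-up, output = threshold + overshoot/7 = -10 + 1 = -9 dBV.
Gap to target: 6 dB.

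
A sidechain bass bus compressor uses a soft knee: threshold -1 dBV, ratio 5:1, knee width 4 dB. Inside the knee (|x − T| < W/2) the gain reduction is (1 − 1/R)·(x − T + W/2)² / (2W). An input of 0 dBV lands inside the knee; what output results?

x − T + W/2 = 0 − (-1) + 2 = 3.
GR = (1 − 1/5) × 3² / 8 = 0.8 × 9 / 8 = 0.9 dB.
Output = 0 − 0.9 = -0.9 dBV.

-0.9 dBV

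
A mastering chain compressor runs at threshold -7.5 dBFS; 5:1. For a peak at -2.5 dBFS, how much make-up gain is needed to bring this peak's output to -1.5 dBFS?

The peak compresses to -7.5 + 5/5 = -6.5 dBFS.
To reach -1.5 dBFS requires -1.5 − (-6.5) = 5 dB of make-up.

5 dB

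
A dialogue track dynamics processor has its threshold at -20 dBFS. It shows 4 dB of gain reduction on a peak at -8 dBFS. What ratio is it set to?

1.5:1

Input overshoot = -8 − (-20) = 12 dB.
Output overshoot = 12 − 4 = 8 dB.
Ratio = input overshoot / output overshoot = 12 / 8 = 1.5.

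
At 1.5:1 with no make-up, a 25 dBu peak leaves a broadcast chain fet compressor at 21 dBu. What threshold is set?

Input is 12 dB above T (since output overshoot × R = input overshoot: (21 − T)·1.5 = 25 − T gives T = 13 dBu).
Check: 13 + (25 − 13)/1.5 = 13 + 8 = 21 dBu. ✓

13 dBu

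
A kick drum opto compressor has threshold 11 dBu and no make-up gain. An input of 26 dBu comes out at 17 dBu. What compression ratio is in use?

2.5:1

Input overshoot = 26 − 11 = 15 dB; output overshoot = 17 − 11 = 6 dB.
Ratio = 15 / 6 = 2.5.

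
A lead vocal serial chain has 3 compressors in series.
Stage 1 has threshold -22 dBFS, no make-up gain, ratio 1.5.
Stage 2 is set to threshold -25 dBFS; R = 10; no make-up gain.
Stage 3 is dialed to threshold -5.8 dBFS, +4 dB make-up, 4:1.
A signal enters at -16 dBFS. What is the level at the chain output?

-20.3 dBFS

Stage 1: 6 dB above -22 dBFS, reduced 1.5:1 to 4 dB above → -18 dBFS.
Stage 2: 7 dB above -25 dBFS, reduced 10:1 to 0.7 dB above → -24.3 dBFS.
Stage 3: -24.3 dBFS is at or below the -5.8 dBFS threshold — no compression; make-up brings it to -20.3 dBFS.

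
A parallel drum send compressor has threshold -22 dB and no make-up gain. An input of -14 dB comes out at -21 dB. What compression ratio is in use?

8:1

Input overshoot = -14 − (-22) = 8 dB; output overshoot = -21 − (-22) = 1 dB.
Ratio = 8 / 1 = 8.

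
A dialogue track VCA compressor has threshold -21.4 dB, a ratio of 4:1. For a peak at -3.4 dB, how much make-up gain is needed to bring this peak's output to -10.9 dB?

6 dB

Without make-up, output = threshold + overshoot/4 = -21.4 + 4.5 = -16.9 dB.
Gap to target: 6 dB.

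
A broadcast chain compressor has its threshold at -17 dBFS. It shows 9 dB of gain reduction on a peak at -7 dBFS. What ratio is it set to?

10:1

Input overshoot = -7 − (-17) = 10 dB.
Output overshoot = 10 − 9 = 1 dB.
Ratio = input overshoot / output overshoot = 10 / 1 = 10.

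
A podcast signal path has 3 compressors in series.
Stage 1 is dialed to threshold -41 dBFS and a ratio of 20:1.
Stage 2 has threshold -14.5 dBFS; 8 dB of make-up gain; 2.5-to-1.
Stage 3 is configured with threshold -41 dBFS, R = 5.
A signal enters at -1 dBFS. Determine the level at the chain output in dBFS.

-39 dBFS

Stage 1: overshoot 40 dB → 40/20 = 2 dB → -39 dBFS.
Stage 2: below threshold (-39 ≤ -14.5); passes unchanged; make-up brings it to -31 dBFS.
Stage 3: -31 dBFS is 10 dB over -41 dBFS; at 5:1 that becomes 2 dB over, giving -39 dBFS.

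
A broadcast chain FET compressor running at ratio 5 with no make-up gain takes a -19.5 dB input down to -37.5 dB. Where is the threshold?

-42 dB

Input is 22.5 dB above T (since output overshoot × R = input overshoot: (-37.5 − T)·5 = -19.5 − T gives T = -42 dB).
Check: -42 + (-19.5 − (-42))/5 = -42 + 4.5 = -37.5 dB. ✓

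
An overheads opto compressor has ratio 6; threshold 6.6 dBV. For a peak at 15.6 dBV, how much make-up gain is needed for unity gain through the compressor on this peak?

7.5 dB

Overshoot 9 dB → 9/6 = 1.5 dB after compression, so the compressed level is 6.6 + 1.5 = 8.1 dBV.
Make-up = target − compressed = 15.6 − 8.1 = 7.5 dB.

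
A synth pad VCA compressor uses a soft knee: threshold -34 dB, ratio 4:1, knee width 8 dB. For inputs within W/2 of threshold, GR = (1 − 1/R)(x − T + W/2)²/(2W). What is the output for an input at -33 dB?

x − T + W/2 = -33 − (-34) + 4 = 5.
GR = (1 − 1/4) × 5² / 16 = 0.75 × 25 / 16 = 1.171875 dB.
Output = -33 − 1.171875 = -34.171875 dB.

-34.171875 dB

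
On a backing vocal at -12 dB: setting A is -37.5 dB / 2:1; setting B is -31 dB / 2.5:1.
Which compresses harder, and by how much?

A: 25.5 dB over, compressed to 12.75 dB over, so 12.75 dB of GR.
B: 19 dB over, compressed to 7.6 dB over, so 11.4 dB of GR.
A reduces 1.35 dB more.

A, by 1.35 dB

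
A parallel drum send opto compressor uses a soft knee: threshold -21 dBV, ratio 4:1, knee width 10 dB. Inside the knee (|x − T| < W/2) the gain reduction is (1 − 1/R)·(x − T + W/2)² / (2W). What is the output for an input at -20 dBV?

-21.35 dBV

x − T + W/2 = -20 − (-21) + 5 = 6.
GR = (1 − 1/4) × 6² / 20 = 0.75 × 36 / 20 = 1.35 dB.
Output = -20 − 1.35 = -21.35 dBV.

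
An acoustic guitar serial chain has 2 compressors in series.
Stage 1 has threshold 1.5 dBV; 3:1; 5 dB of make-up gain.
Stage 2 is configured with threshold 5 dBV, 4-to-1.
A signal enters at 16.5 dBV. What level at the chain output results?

Stage 1: 16.5 dBV is 15 dB over 1.5 dBV; at 3:1 that becomes 5 dB over, giving 6.5 dBV; +5 dB make-up → 11.5 dBV.
Stage 2: 11.5 dBV is 6.5 dB over 5 dBV; at 4:1 that becomes 1.625 dB over, giving 6.625 dBV.

6.625 dBV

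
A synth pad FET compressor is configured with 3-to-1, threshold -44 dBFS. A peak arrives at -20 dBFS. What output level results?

-36 dBFS

The input is 24 dB above the -44 dBFS threshold.
3:1 compression reduces that to 24/3 = 8 dB over.
Output = -44 + 8 = -36 dBFS.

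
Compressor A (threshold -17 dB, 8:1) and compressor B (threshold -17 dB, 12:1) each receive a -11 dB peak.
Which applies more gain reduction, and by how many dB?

B, by 0.25 dB

A: GR = 6 − 6/8 = 5.25 dB.
B: GR = 6 − 6/12 = 5.5 dB.
B reduces 0.25 dB more.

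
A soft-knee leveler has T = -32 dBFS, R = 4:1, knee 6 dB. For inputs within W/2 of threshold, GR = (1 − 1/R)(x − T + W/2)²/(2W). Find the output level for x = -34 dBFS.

-34.0625 dBFS

x − T + W/2 = -34 − (-32) + 3 = 1.
GR = (1 − 1/4) × 1² / 12 = 0.75 × 1 / 12 = 0.0625 dB.
Output = -34 − 0.0625 = -34.0625 dBFS.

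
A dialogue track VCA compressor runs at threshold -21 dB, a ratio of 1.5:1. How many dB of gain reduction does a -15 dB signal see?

The signal is 6 dB above threshold.
At 1.5:1, output sits 6/1.5 = 4 dB above threshold.
GR = overshoot in − overshoot out = 6 − 4 = 2 dB.

2 dB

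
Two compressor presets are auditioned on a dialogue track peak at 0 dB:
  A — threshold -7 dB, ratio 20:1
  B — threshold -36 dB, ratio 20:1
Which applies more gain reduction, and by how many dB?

B, by 27.55 dB

A: overshoot 7 dB → output overshoot 0.35 dB → GR 6.65 dB.
B: overshoot 36 dB → output overshoot 1.8 dB → GR 34.2 dB.
Difference: 27.55 dB in favour of B.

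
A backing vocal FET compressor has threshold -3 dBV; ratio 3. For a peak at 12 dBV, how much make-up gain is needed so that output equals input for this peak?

Overshoot 15 dB → 15/3 = 5 dB after compression, so the compressed level is -3 + 5 = 2 dBV.
Make-up = target − compressed = 12 − 2 = 10 dB.

10 dB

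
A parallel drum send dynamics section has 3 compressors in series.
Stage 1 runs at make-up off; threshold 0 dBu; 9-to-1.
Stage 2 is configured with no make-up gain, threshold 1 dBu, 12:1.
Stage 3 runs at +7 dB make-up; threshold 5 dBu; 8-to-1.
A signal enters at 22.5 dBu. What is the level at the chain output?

8.125 dBu

Stage 1: 22.5 dBu is 22.5 dB over 0 dBu; at 9:1 that becomes 2.5 dB over, giving 2.5 dBu.
Stage 2: overshoot 1.5 dB → 1.5/12 = 0.125 dB → 1.125 dBu.
Stage 3: 1.125 dBu is at or below the 5 dBu threshold — no compression; make-up brings it to 8.125 dBu.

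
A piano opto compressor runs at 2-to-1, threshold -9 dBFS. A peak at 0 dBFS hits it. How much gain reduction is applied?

4.5 dB

0 dBFS exceeds the threshold by 9 dB.
After 2:1 compression the overshoot becomes 9/2 = 4.5 dB.
Gain reduction = 9 − 4.5 = 4.5 dB.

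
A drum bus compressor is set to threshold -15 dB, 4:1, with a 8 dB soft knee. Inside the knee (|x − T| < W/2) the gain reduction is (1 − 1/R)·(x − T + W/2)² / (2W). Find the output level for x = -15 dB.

x − T + W/2 = -15 − (-15) + 4 = 4.
GR = (1 − 1/4) × 4² / 16 = 0.75 × 16 / 16 = 0.75 dB.
Output = -15 − 0.75 = -15.75 dB.

-15.75 dB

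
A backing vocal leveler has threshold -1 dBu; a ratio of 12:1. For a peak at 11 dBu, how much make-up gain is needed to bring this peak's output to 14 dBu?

Without make-up, output = threshold + overshoot/12 = -1 + 1 = 0 dBu.
Gap to target: 14 dB.

14 dB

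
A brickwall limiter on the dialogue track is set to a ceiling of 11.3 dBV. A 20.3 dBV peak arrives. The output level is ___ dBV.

11.3 dBV

A brickwall limiter is an ∞:1 compressor: any input above the ceiling is clamped to 11.3 dBV.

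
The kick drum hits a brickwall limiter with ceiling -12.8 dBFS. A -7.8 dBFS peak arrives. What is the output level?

At ∞:1, everything above -12.8 dBFS is held at the ceiling.

-12.8 dBFS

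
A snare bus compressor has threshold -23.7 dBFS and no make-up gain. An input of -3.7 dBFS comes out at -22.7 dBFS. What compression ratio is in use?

20:1

Input overshoot = -3.7 − (-23.7) = 20 dB; output overshoot = -22.7 − (-23.7) = 1 dB.
Ratio = 20 / 1 = 20.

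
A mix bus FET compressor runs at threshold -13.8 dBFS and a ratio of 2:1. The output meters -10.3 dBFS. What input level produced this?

Post-compression overshoot = -10.3 − (-13.8) = 3.5 dB.
Undo the ratio: input overshoot = 3.5 × 2 = 7 dB, giving input = -6.8 dBFS.

-6.8 dBFS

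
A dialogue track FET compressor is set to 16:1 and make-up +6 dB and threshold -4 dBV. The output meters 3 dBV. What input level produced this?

Remove make-up: 3 − 6 = -3 dBV.
Post-compression overshoot = -3 − (-4) = 1 dB.
Undo the ratio: input overshoot = 1 × 16 = 16 dB, giving input = 12 dBV.

12 dBV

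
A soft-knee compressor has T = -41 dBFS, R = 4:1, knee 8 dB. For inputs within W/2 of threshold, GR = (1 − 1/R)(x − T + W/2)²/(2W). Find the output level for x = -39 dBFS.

x − T + W/2 = -39 − (-41) + 4 = 6.
GR = (1 − 1/4) × 6² / 16 = 0.75 × 36 / 16 = 1.6875 dB.
Output = -39 − 1.6875 = -40.6875 dBFS.

-40.6875 dBFS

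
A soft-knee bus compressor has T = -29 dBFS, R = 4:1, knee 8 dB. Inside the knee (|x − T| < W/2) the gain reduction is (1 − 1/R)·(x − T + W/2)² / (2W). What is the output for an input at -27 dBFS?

-28.6875 dBFS

x − T + W/2 = -27 − (-29) + 4 = 6.
GR = (1 − 1/4) × 6² / 16 = 0.75 × 36 / 16 = 1.6875 dB.
Output = -27 − 1.6875 = -28.6875 dBFS.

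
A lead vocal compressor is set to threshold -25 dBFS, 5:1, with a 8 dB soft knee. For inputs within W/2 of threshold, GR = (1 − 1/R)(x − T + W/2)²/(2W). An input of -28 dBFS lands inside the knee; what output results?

-28.05 dBFS

x − T + W/2 = -28 − (-25) + 4 = 1.
GR = (1 − 1/5) × 1² / 16 = 0.8 × 1 / 16 = 0.05 dB.
Output = -28 − 0.05 = -28.05 dBFS.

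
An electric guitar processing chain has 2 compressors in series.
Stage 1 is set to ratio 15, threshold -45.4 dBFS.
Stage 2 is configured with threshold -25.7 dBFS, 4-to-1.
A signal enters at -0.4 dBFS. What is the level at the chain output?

Stage 1: -0.4 dBFS is 45 dB over -45.4 dBFS; at 15:1 that becomes 3 dB over, giving -42.4 dBFS.
Stage 2: -42.4 dBFS is at or below the -25.7 dBFS threshold — no compression; output -42.4 dBFS.

-42.4 dBFS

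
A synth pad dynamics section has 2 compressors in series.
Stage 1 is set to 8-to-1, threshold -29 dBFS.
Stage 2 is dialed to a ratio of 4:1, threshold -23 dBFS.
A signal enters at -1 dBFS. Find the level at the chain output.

Stage 1: 28 dB above -29 dBFS, reduced 8:1 to 3.5 dB above → -25.5 dBFS.
Stage 2: -25.5 dBFS is at or below the -23 dBFS threshold — no compression; output -25.5 dBFS.

-25.5 dBFS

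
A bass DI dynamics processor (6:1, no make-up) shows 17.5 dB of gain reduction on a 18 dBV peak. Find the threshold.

Gain reduction = 18 − 0.5 = 17.5 dB; output overshoot = GR / (R − 1) = 17.5 / 5 = 3.5 dB.
Threshold = output − output overshoot = 0.5 − 3.5 = -3 dBV.

-3 dBV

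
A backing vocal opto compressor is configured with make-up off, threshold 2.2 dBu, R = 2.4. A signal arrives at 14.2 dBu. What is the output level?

7.2 dBu

14.2 dBu sits 12 dB over threshold.
The 12 dB excess becomes 5 dB after 2.4:1 reduction.
That puts the output at 7.2 dBu.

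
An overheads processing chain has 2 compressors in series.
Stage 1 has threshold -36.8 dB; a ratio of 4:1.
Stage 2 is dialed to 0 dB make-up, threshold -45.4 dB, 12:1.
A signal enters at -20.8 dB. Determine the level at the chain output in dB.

-44.35 dB

Stage 1: 16 dB above -36.8 dB, reduced 4:1 to 4 dB above → -32.8 dB.
Stage 2: 12.6 dB above -45.4 dB, reduced 12:1 to 1.05 dB above → -44.35 dB.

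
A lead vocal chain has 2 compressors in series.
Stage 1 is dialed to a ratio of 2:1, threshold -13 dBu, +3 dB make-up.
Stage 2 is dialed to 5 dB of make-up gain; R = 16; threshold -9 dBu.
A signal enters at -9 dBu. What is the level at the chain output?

-3.9375 dBu

Stage 1: -9 dBu is 4 dB over -13 dBu; at 2:1 that becomes 2 dB over, giving -11 dBu; +3 dB make-up → -8 dBu.
Stage 2: -8 dBu is 1 dB over -9 dBu; at 16:1 that becomes 0.0625 dB over, giving -8.9375 dBu; +5 dB make-up → -3.9375 dBu.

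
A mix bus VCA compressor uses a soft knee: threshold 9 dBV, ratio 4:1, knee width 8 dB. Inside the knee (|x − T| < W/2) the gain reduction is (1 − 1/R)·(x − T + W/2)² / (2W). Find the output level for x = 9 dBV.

x − T + W/2 = 9 − 9 + 4 = 4.
GR = (1 − 1/4) × 4² / 16 = 0.75 × 16 / 16 = 0.75 dB.
Output = 9 − 0.75 = 8.25 dBV.

8.25 dBV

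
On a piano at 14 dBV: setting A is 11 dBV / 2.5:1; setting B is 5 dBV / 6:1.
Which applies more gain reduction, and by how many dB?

A: GR = 3 − 3/2.5 = 1.8 dB.
B: GR = 9 − 9/6 = 7.5 dB.
B applies 5.7 dB more gain reduction.

B, by 5.7 dB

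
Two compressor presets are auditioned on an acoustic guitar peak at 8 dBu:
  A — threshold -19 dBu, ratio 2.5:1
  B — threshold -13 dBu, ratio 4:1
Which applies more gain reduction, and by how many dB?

A, by 0.45 dB

A: GR = 27 − 27/2.5 = 16.2 dB.
B: GR = 21 − 21/4 = 15.75 dB.
Difference: 0.45 dB in favour of A.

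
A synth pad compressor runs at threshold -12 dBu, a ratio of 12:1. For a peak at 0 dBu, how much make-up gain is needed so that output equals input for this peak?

11 dB

Without make-up, output = threshold + overshoot/12 = -12 + 1 = -11 dBu.
Gap to target: 11 dB.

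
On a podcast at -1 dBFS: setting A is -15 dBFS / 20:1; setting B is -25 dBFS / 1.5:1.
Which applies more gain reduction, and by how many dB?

A, by 5.3 dB

A: overshoot 14 dB → output overshoot 0.7 dB → GR 13.3 dB.
B: overshoot 24 dB → output overshoot 16 dB → GR 8 dB.
A reduces 5.3 dB more.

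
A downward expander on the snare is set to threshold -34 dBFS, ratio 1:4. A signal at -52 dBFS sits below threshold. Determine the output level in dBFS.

-106 dBFS

The input is 18 dB below the -34 dBFS threshold.
A 1:4 expander multiplies undershoot by 4: 18 × 4 = 72 dB below threshold.
Output = -34 − 72 = -106 dBFS.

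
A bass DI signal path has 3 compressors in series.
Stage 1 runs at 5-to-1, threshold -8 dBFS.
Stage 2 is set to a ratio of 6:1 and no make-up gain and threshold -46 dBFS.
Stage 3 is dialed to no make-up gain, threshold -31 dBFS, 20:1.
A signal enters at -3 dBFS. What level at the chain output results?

Stage 1: 5 dB above -8 dBFS, reduced 5:1 to 1 dB above → -7 dBFS.
Stage 2: -7 dBFS is 39 dB over -46 dBFS; at 6:1 that becomes 6.5 dB over, giving -39.5 dBFS.
Stage 3: -39.5 dBFS ≤ -31 dBFS, so stage 3 doesn't engage; output -39.5 dBFS.

-39.5 dBFS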